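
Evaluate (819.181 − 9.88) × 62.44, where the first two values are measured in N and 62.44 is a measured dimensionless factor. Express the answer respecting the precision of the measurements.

819.181 N − 9.88 N = 809.301 N; the difference is limited to 2 decimal places (5 s.f.).
Carrying full precision, 809.301 × 62.44 = 50532.75444 N; 62.44 has 4 s.f., so the result keeps min(5, 4) = 4 s.f.
Rounded to 4 significant figures: 5.053 × 10^4 N.

5.053 × 10^4 N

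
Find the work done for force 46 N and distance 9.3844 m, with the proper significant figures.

work done = 46 N × 9.3844 m = 431.6824 J.
46 has 2 significant figures; 9.3844 has 5.
Division/multiplication keeps the fewest: 2 significant figures.
Rounded: 4.3 × 10^2 J.

4.3 × 10^2 J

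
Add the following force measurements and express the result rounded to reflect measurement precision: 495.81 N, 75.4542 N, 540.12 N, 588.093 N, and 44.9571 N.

1744.43 N

495.81 N + 75.4542 N + 540.12 N + 588.093 N + 44.9571 N = 1744.4343 N.
Addition/subtraction keeps the fewest decimal places: 495.81 → 2 decimal places, 75.4542 → 4 decimal places, 540.12 → 2 decimal places, 588.093 → 3 decimal places, 44.9571 → 4 decimal places; limit is 2.
Rounded to 2 decimal places: 1744.43 N.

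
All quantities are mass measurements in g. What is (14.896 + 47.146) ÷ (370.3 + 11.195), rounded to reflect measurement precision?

0.1626

14.896 + 47.146 = 62.042, limited to 3 d.p. → 5 s.f.; 370.3 + 11.195 = 381.495, limited to 1 d.p. → 4 s.f.
Carrying full precision, 62.042 ÷ 381.495 = 0.16262860588…; keep min(5, 4) = 4 s.f.
Rounded to 4 significant figures: 0.1626.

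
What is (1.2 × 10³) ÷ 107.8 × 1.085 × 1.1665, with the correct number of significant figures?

14

(1.2 × 10³) ÷ 107.8 × 1.085 × 1.1665 = 14.0888961039…
Multiplication/division keeps the fewest significant figures: 1.2 × 10³ → 2 s.f., 107.8 → 4 s.f., 1.085 → 4 s.f., 1.1665 → 5 s.f.; limit is 2.
Rounded to 2 significant figures: 14.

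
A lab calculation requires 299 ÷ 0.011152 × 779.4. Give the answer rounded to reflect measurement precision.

299 ÷ 0.011152 × 779.4 = 20896753.9455…
Multiplication/division keeps the fewest significant figures: 299 → 3 s.f., 0.011152 → 5 s.f., 779.4 → 4 s.f.; limit is 3.
Rounded to 3 significant figures: 2.09 × 10^7.

2.09 × 10^7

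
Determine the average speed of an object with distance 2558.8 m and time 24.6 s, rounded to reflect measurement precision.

104 m/s

average speed = 2558.8 m ÷ 24.6 s = 104.016260163… m/s.
2558.8 has 5 significant figures; 24.6 has 3.
Division/multiplication keeps the fewest: 3 significant figures.
Rounded: 104 m/s.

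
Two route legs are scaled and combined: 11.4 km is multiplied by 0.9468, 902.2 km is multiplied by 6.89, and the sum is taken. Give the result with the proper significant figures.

11.4 × 0.9468 = 10.79352 → 10.8 km (3 s.f., last digit at the 10^-1 place).
902.2 × 6.89 = 6216.158 → 6.22 × 10^3 km (3 s.f., last digit at the 10^1 place).
Sum: 6226.95152 km; keep the coarser place, 10^1.
Result: 6.23 × 10^3 km.

6.23 × 10^3 km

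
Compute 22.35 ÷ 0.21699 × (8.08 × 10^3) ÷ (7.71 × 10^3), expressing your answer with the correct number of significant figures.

22.35 ÷ 0.21699 × (8.08 × 10^3) ÷ (7.71 × 10^3) = 107.943076148…
Multiplication/division keeps the fewest significant figures: 22.35 → 4 s.f., 0.21699 → 5 s.f., 8.08 × 10^3 → 3 s.f., 7.71 × 10^3 → 3 s.f.; limit is 3.
Rounded to 3 significant figures: 108.

108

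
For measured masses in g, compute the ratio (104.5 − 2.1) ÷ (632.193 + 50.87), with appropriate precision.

104.5 − 2.1 = 102.4, limited to 1 d.p. → 4 s.f.; 632.193 + 50.87 = 683.063, limited to 2 d.p. → 5 s.f.
Carrying full precision, 102.4 ÷ 683.063 = 0.149912965568…; keep min(4, 5) = 4 s.f.
Rounded to 4 significant figures: 0.1499.

0.1499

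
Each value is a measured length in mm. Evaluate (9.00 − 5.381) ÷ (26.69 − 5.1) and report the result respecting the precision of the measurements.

0.168

9.00 − 5.381 = 3.619, limited to 2 d.p. → 3 s.f.; 26.69 − 5.1 = 21.59, limited to 1 d.p. → 3 s.f.
Carrying full precision, 3.619 ÷ 21.59 = 0.167623899954…; keep min(3, 3) = 3 s.f.
Rounded to 3 significant figures: 0.168.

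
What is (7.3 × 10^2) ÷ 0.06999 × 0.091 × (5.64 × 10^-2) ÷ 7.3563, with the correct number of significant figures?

7.3

(7.3 × 10^2) ÷ 0.06999 × 0.091 × (5.64 × 10^-2) ÷ 7.3563 = 7.27692553608…
Multiplication/division keeps the fewest significant figures: 7.3 × 10^2 → 2 s.f., 0.06999 → 4 s.f., 0.091 → 2 s.f., 5.64 × 10^-2 → 3 s.f., 7.3563 → 5 s.f.; limit is 2.
Rounded to 2 significant figures: 7.3.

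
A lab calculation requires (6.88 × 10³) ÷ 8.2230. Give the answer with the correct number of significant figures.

(6.88 × 10³) ÷ 8.2230 = 836.677611577…
Multiplication/division keeps the fewest significant figures: 6.88 × 10³ → 3 s.f., 8.2230 → 5 s.f.; limit is 3.
Rounded to 3 significant figures: 837.

837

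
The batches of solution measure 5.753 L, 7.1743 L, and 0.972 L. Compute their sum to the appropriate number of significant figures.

5.753 L + 7.1743 L + 0.972 L = 13.8993 L.
Addition/subtraction keeps the fewest decimal places: 5.753 → 3 decimal places, 7.1743 → 4 decimal places, 0.972 → 3 decimal places; limit is 3.
Rounded to 3 decimal places: 13.899 L.

13.899 L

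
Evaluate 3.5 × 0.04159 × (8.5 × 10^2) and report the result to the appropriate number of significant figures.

1.2 × 10^2

3.5 × 0.04159 × (8.5 × 10^2) = 123.73025
Multiplication/division keeps the fewest significant figures: 3.5 → 2 s.f., 0.04159 → 4 s.f., 8.5 × 10^2 → 2 s.f.; limit is 2.
Rounded to 2 significant figures: 1.2 × 10^2.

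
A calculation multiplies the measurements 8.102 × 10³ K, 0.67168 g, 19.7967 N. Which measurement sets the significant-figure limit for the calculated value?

8.102 × 10³ K

8.102 × 10³ K → 4 s.f.; 0.67168 g → 5 s.f.; 19.7967 N → 6 s.f.
The fewest is 4 significant figures, from 8.102 × 10³ K.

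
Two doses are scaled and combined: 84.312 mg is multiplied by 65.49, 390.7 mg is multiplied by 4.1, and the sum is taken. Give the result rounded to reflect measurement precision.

7.1 × 10³ mg

84.312 × 65.49 = 5521.59288 → 5522 mg (4 s.f., last digit at the 10^0 place).
390.7 × 4.1 = 1601.87 → 1.6 × 10³ mg (2 s.f., last digit at the 10^2 place).
Sum: 7123.46288 mg; keep the coarser place, 10^2.
Result: 7.1 × 10³ mg.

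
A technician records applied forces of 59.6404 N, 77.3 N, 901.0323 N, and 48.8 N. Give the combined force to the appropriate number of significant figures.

59.6404 N + 77.3 N + 901.0323 N + 48.8 N = 1086.7727 N.
Addition/subtraction keeps the fewest decimal places: 59.6404 → 4 decimal places, 77.3 → 1 decimal place, 901.0323 → 4 decimal places, 48.8 → 1 decimal place; limit is 1.
Rounded to 1 decimal place: 1086.8 N.

1086.8 N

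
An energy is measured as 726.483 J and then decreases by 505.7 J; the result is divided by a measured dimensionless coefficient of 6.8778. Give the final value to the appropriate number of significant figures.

726.483 J − 505.7 J = 220.783 J; the difference is limited to 1 decimal place (4 s.f.).
Carrying full precision, 220.783 ÷ 6.8778 = 32.1008171218… J; 6.8778 has 5 s.f., so the result keeps min(4, 5) = 4 s.f.
Rounded to 4 significant figures: 32.10 J.

32.10 J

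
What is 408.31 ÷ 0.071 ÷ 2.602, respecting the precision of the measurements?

2.2 × 10^3

408.31 ÷ 0.071 ÷ 2.602 = 2210.16336296…
Multiplication/division keeps the fewest significant figures: 408.31 → 5 s.f., 0.071 → 2 s.f., 2.602 → 4 s.f.; limit is 2.
Rounded to 2 significant figures: 2.2 × 10^3.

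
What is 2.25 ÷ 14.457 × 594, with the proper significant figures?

2.25 ÷ 14.457 × 594 = 92.4465656775…
Multiplication/division keeps the fewest significant figures: 2.25 → 3 s.f., 14.457 → 5 s.f., 594 → 3 s.f.; limit is 3.
Rounded to 3 significant figures: 92.4.

92.4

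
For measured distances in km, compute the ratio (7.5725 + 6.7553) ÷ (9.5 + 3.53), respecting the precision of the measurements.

7.5725 + 6.7553 = 14.3278, limited to 4 d.p. → 6 s.f.; 9.5 + 3.53 = 13.03, limited to 1 d.p. → 3 s.f.
Carrying full precision, 14.3278 ÷ 13.03 = 1.09960092095…; keep min(6, 3) = 3 s.f.
Rounded to 3 significant figures: 1.10.

1.10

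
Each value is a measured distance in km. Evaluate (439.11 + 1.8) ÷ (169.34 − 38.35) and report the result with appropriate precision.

3.366

439.11 + 1.8 = 440.91, limited to 1 d.p. → 4 s.f.; 169.34 − 38.35 = 130.99, limited to 2 d.p. → 5 s.f.
Carrying full precision, 440.91 ÷ 130.99 = 3.36598213604…; keep min(4, 5) = 4 s.f.
Rounded to 4 significant figures: 3.366.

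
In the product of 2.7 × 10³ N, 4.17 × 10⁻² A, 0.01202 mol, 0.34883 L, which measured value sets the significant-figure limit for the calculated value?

2.7 × 10³ N → 2 s.f.; 4.17 × 10⁻² A → 3 s.f.; 0.01202 mol → 4 s.f.; 0.34883 L → 5 s.f.
The fewest is 2 significant figures, from 2.7 × 10³ N.

2.7 × 10³ N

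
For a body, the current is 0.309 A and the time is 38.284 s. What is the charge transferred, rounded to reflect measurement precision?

11.8 C

charge transferred = 0.309 A × 38.284 s = 11.829756 C.
0.309 has 3 significant figures; 38.284 has 5.
Division/multiplication keeps the fewest: 3 significant figures.
Rounded: 11.8 C.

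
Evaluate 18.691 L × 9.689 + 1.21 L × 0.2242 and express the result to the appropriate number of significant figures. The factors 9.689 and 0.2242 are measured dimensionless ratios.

181.4 L

18.691 × 9.689 = 181.097099 → 181.1 L (4 s.f., last digit at the 10^-1 place).
1.21 × 0.2242 = 0.271282 → 2.71 × 10⁻¹ L (3 s.f., last digit at the 10^-3 place).
Sum: 181.368381 L; keep the coarser place, 10^-1.
Result: 181.4 L.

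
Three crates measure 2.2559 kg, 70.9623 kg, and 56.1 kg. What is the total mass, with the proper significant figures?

129.3 kg

2.2559 kg + 70.9623 kg + 56.1 kg = 129.3182 kg.
Addition/subtraction keeps the fewest decimal places: 2.2559 → 4 decimal places, 70.9623 → 4 decimal places, 56.1 → 1 decimal place; limit is 1.
Rounded to 1 decimal place: 129.3 kg.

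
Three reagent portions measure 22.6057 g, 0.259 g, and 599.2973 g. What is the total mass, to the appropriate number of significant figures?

622.162 g

22.6057 g + 0.259 g + 599.2973 g = 622.1620 g.
Addition/subtraction keeps the fewest decimal places: 22.6057 → 4 decimal places, 0.259 → 3 decimal places, 599.2973 → 4 decimal places; limit is 3.
Rounded to 3 decimal places: 622.162 g.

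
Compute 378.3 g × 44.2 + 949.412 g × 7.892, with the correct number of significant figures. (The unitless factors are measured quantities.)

378.3 × 44.2 = 16720.86 → 1.67 × 10⁴ g (3 s.f., last digit at the 10^2 place).
949.412 × 7.892 = 7492.759504 → 7493 g (4 s.f., last digit at the 10^0 place).
Sum: 24213.619504 g; keep the coarser place, 10^2.
Result: 2.42 × 10⁴ g.

2.42 × 10⁴ g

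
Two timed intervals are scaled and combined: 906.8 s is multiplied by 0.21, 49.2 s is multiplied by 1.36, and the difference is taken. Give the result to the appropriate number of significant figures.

1.2 × 10^2 s

906.8 × 0.21 = 190.428 → 1.9 × 10^2 s (2 s.f., last digit at the 10^1 place).
49.2 × 1.36 = 66.912 → 66.9 s (3 s.f., last digit at the 10^-1 place).
Difference: 123.516 s; keep the coarser place, 10^1.
Result: 1.2 × 10^2 s.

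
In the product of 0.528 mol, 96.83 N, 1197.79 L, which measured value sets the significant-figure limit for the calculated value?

0.528 mol → 3 s.f.; 96.83 N → 4 s.f.; 1197.79 L → 6 s.f.
The fewest is 3 significant figures, from 0.528 mol.

0.528 mol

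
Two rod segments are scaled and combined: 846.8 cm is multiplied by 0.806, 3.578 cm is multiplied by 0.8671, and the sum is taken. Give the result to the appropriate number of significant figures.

846.8 × 0.806 = 682.5208 → 683 cm (3 s.f., last digit at the 10^0 place).
3.578 × 0.8671 = 3.1024838 → 3.102 cm (4 s.f., last digit at the 10^-3 place).
Sum: 685.6232838 cm; keep the coarser place, 10^0.
Result: 686 cm.

686 cm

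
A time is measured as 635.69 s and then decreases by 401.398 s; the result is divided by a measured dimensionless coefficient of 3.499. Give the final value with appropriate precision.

635.69 s − 401.398 s = 234.292 s; the difference is limited to 2 decimal places (5 s.f.).
Carrying full precision, 234.292 ÷ 3.499 = 66.9597027722… s; 3.499 has 4 s.f., so the result keeps min(5, 4) = 4 s.f.
Rounded to 4 significant figures: 66.96 s.

66.96 s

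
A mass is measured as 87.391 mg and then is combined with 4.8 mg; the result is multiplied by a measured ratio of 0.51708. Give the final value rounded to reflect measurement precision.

87.391 mg + 4.8 mg = 92.191 mg; the sum is limited to 1 decimal place (3 s.f.).
Carrying full precision, 92.191 × 0.51708 = 47.67012228 mg; 0.51708 has 5 s.f., so the result keeps min(3, 5) = 3 s.f.
Rounded to 3 significant figures: 47.7 mg.

47.7 mg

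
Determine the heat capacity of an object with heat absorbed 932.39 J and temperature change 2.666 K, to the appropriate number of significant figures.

3.497 × 10^2 J/K

heat capacity = 932.39 J ÷ 2.666 K = 349.733683421… J/K.
932.39 has 5 significant figures; 2.666 has 4.
Division/multiplication keeps the fewest: 4 significant figures.
Rounded: 3.497 × 10^2 J/K.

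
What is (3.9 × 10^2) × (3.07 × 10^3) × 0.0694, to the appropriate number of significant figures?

(3.9 × 10^2) × (3.07 × 10^3) × 0.0694 = 83092.62
Multiplication/division keeps the fewest significant figures: 3.9 × 10^2 → 2 s.f., 3.07 × 10^3 → 3 s.f., 0.0694 → 3 s.f.; limit is 2.
Rounded to 2 significant figures: 8.3 × 10^4.

8.3 × 10^4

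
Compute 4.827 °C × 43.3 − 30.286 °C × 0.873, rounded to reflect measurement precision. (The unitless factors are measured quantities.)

4.827 × 43.3 = 209.0091 → 209 °C (3 s.f., last digit at the 10^0 place).
30.286 × 0.873 = 26.439678 → 26.4 °C (3 s.f., last digit at the 10^-1 place).
Difference: 182.569422 °C; keep the coarser place, 10^0.
Result: 183 °C.

183 °C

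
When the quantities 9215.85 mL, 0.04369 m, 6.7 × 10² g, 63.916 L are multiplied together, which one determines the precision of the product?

9215.85 mL → 6 s.f.; 0.04369 m → 4 s.f.; 6.7 × 10² g → 2 s.f.; 63.916 L → 5 s.f.
The fewest is 2 significant figures, from 6.7 × 10² g.

6.7 × 10² g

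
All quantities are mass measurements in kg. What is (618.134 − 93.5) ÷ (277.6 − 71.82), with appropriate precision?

618.134 − 93.5 = 524.634, limited to 1 d.p. → 4 s.f.; 277.6 − 71.82 = 205.78, limited to 1 d.p. → 4 s.f.
Carrying full precision, 524.634 ÷ 205.78 = 2.54948974633…; keep min(4, 4) = 4 s.f.
Rounded to 4 significant figures: 2.549.

2.549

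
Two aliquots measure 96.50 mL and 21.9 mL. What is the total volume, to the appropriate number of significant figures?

118.4 mL

96.50 mL + 21.9 mL = 118.40 mL.
Addition/subtraction keeps the fewest decimal places: 96.50 → 2 decimal places, 21.9 → 1 decimal place; limit is 1.
Rounded to 1 decimal place: 118.4 mL.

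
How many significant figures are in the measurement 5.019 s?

4

5.019: zeros between nonzero digits are significant.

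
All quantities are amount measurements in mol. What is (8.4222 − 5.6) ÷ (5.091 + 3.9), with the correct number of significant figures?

8.4222 − 5.6 = 2.8222, limited to 1 d.p. → 2 s.f.; 5.091 + 3.9 = 8.991, limited to 1 d.p. → 2 s.f.
Carrying full precision, 2.8222 ÷ 8.991 = 0.313891669447…; keep min(2, 2) = 2 s.f.
Rounded to 2 significant figures: 0.31.

0.31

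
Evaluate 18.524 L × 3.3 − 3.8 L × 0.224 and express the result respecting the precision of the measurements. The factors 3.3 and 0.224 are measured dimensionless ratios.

60. L

18.524 × 3.3 = 61.1292 → 61 L (2 s.f., last digit at the 10^0 place).
3.8 × 0.224 = 0.8512 → 0.85 L (2 s.f., last digit at the 10^-2 place).
Difference: 60.278 L; keep the coarser place, 10^0.
Result: 60. L.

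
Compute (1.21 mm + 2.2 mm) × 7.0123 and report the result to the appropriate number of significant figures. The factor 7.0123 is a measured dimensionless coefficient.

24 mm

1.21 mm + 2.2 mm = 3.41 mm; the sum is limited to 1 decimal place (2 s.f.).
Carrying full precision, 3.41 × 7.0123 = 23.911943 mm; 7.0123 has 5 s.f., so the result keeps min(2, 5) = 2 s.f.
Rounded to 2 significant figures: 24 mm.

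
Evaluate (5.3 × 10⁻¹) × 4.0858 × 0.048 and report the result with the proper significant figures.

0.10

(5.3 × 10⁻¹) × 4.0858 × 0.048 = 0.103942752
Multiplication/division keeps the fewest significant figures: 5.3 × 10⁻¹ → 2 s.f., 4.0858 → 5 s.f., 0.048 → 2 s.f.; limit is 2.
Rounded to 2 significant figures: 0.10.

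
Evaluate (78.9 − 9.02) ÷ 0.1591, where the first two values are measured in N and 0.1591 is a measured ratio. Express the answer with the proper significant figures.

78.9 N − 9.02 N = 69.88 N; the difference is limited to 1 decimal place (3 s.f.).
Carrying full precision, 69.88 ÷ 0.1591 = 439.220615965… N; 0.1591 has 4 s.f., so the result keeps min(3, 4) = 3 s.f.
Rounded to 3 significant figures: 439 N.

439 N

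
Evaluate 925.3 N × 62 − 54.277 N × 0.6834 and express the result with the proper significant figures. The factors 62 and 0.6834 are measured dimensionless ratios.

5.7 × 10⁴ N

925.3 × 62 = 57368.6 → 5.7 × 10⁴ N (2 s.f., last digit at the 10^3 place).
54.277 × 0.6834 = 37.0929018 → 37.09 N (4 s.f., last digit at the 10^-2 place).
Difference: 57331.5070982 N; keep the coarser place, 10^3.
Result: 5.7 × 10⁴ N.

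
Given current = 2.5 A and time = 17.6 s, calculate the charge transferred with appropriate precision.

44 C

charge transferred = 2.5 A × 17.6 s = 44 C.
2.5 has 2 significant figures; 17.6 has 3.
Division/multiplication keeps the fewest: 2 significant figures.
Rounded: 44 C.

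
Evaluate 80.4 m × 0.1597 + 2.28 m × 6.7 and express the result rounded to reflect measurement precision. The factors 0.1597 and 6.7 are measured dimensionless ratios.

28 m

80.4 × 0.1597 = 12.83988 → 12.8 m (3 s.f., last digit at the 10^-1 place).
2.28 × 6.7 = 15.276 → 15 m (2 s.f., last digit at the 10^0 place).
Sum: 28.11588 m; keep the coarser place, 10^0.
Result: 28 m.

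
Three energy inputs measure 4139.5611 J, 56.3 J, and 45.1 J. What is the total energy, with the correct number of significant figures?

4241.0 J

4139.5611 J + 56.3 J + 45.1 J = 4240.9611 J.
Addition/subtraction keeps the fewest decimal places: 4139.5611 → 4 decimal places, 56.3 → 1 decimal place, 45.1 → 1 decimal place; limit is 1.
Rounded to 1 decimal place: 4241.0 J.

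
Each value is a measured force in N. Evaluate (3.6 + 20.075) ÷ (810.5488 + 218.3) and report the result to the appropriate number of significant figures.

0.0230

3.6 + 20.075 = 23.675, limited to 1 d.p. → 3 s.f.; 810.5488 + 218.3 = 1028.8488, limited to 1 d.p. → 5 s.f.
Carrying full precision, 23.675 ÷ 1028.8488 = 0.0230111557694…; keep min(3, 5) = 3 s.f.
Rounded to 3 significant figures: 0.0230.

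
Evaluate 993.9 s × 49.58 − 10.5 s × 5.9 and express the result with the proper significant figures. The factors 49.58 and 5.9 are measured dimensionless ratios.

4.922 × 10⁴ s

993.9 × 49.58 = 49277.562 → 4.928 × 10⁴ s (4 s.f., last digit at the 10^1 place).
10.5 × 5.9 = 61.95 → 62 s (2 s.f., last digit at the 10^0 place).
Difference: 49215.612 s; keep the coarser place, 10^1.
Result: 4.922 × 10⁴ s.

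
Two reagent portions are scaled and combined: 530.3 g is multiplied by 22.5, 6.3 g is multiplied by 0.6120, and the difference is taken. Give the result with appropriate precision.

530.3 × 22.5 = 11931.75 → 1.19 × 10^4 g (3 s.f., last digit at the 10^2 place).
6.3 × 0.6120 = 3.8556 → 3.9 g (2 s.f., last digit at the 10^-1 place).
Difference: 11927.8944 g; keep the coarser place, 10^2.
Result: 1.19 × 10^4 g.

1.19 × 10^4 g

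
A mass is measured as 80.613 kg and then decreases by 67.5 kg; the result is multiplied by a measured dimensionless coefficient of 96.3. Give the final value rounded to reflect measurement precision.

1.26 × 10^3 kg

80.613 kg − 67.5 kg = 13.113 kg; the difference is limited to 1 decimal place (3 s.f.).
Carrying full precision, 13.113 × 96.3 = 1262.7819 kg; 96.3 has 3 s.f., so the result keeps min(3, 3) = 3 s.f.
Rounded to 3 significant figures: 1.26 × 10^3 kg.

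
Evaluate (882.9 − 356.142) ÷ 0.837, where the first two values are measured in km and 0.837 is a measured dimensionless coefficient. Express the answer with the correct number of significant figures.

629 km

882.9 km − 356.142 km = 526.758 km; the difference is limited to 1 decimal place (4 s.f.).
Carrying full precision, 526.758 ÷ 0.837 = 629.340501792… km; 0.837 has 3 s.f., so the result keeps min(4, 3) = 3 s.f.
Rounded to 3 significant figures: 629 km.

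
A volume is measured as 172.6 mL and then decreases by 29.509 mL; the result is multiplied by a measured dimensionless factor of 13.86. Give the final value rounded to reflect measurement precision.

172.6 mL − 29.509 mL = 143.091 mL; the difference is limited to 1 decimal place (4 s.f.).
Carrying full precision, 143.091 × 13.86 = 1983.24126 mL; 13.86 has 4 s.f., so the result keeps min(4, 4) = 4 s.f.
Rounded to 4 significant figures: 1983 mL.

1983 mL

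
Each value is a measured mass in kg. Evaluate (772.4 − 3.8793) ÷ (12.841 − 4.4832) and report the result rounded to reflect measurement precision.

772.4 − 3.8793 = 768.5207, limited to 1 d.p. → 4 s.f.; 12.841 − 4.4832 = 8.3578, limited to 3 d.p. → 4 s.f.
Carrying full precision, 768.5207 ÷ 8.3578 = 91.9525114265…; keep min(4, 4) = 4 s.f.
Rounded to 4 significant figures: 91.95.

91.95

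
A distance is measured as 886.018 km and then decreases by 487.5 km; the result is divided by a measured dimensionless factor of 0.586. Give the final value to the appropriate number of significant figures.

6.80 × 10^2 km

886.018 km − 487.5 km = 398.518 km; the difference is limited to 1 decimal place (4 s.f.).
Carrying full precision, 398.518 ÷ 0.586 = 680.064846416… km; 0.586 has 3 s.f., so the result keeps min(4, 3) = 3 s.f.
Rounded to 3 significant figures: 6.80 × 10^2 km.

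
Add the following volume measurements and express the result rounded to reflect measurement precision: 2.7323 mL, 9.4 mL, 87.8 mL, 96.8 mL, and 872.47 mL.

2.7323 mL + 9.4 mL + 87.8 mL + 96.8 mL + 872.47 mL = 1069.2023 mL.
Addition/subtraction keeps the fewest decimal places: 2.7323 → 4 decimal places, 9.4 → 1 decimal place, 87.8 → 1 decimal place, 96.8 → 1 decimal place, 872.47 → 2 decimal places; limit is 1.
Rounded to 1 decimal place: 1069.2 mL.

1069.2 mL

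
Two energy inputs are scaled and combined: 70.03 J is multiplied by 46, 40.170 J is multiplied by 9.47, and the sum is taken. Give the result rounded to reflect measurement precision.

70.03 × 46 = 3221.38 → 3.2 × 10³ J (2 s.f., last digit at the 10^2 place).
40.170 × 9.47 = 380.4099 → 380. J (3 s.f., last digit at the 10^0 place).
Sum: 3601.7899 J; keep the coarser place, 10^2.
Result: 3.6 × 10³ J.

3.6 × 10³ J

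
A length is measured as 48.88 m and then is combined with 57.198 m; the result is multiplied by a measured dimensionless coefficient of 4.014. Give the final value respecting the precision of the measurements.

425.8 m

48.88 m + 57.198 m = 106.078 m; the sum is limited to 2 decimal places (5 s.f.).
Carrying full precision, 106.078 × 4.014 = 425.797092 m; 4.014 has 4 s.f., so the result keeps min(5, 4) = 4 s.f.
Rounded to 4 significant figures: 425.8 m.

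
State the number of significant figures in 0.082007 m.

5

0.082007: leading zeros are not significant; zeros between nonzero digits are significant.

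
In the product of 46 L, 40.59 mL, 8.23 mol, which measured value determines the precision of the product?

46 L → 2 s.f.; 40.59 mL → 4 s.f.; 8.23 mol → 3 s.f.
The fewest is 2 significant figures, from 46 L.

46 L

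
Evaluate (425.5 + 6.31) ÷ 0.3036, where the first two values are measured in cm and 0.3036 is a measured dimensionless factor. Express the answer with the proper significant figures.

1422 cm

425.5 cm + 6.31 cm = 431.81 cm; the sum is limited to 1 decimal place (4 s.f.).
Carrying full precision, 431.81 ÷ 0.3036 = 1422.29907773… cm; 0.3036 has 4 s.f., so the result keeps min(4, 4) = 4 s.f.
Rounded to 4 significant figures: 1422 cm.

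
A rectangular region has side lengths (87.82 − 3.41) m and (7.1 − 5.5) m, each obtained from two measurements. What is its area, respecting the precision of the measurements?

1.4 × 10² m²

87.82 − 3.41 = 84.41, limited to 2 d.p. → 4 s.f.; 7.1 − 5.5 = 1.6, limited to 1 d.p. → 2 s.f.
Carrying full precision, 84.41 × 1.6 = 135.056; keep min(4, 2) = 2 s.f.
Rounded to 2 significant figures: 1.4 × 10² m².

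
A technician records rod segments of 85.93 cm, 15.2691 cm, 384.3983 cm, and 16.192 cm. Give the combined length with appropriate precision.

85.93 cm + 15.2691 cm + 384.3983 cm + 16.192 cm = 501.7894 cm.
Addition/subtraction keeps the fewest decimal places: 85.93 → 2 decimal places, 15.2691 → 4 decimal places, 384.3983 → 4 decimal places, 16.192 → 3 decimal places; limit is 2.
Rounded to 2 decimal places: 501.79 cm.

501.79 cm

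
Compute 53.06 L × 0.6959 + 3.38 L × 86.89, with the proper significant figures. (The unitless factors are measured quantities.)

53.06 × 0.6959 = 36.924454 → 36.92 L (4 s.f., last digit at the 10^-2 place).
3.38 × 86.89 = 293.6882 → 2.94 × 10^2 L (3 s.f., last digit at the 10^0 place).
Sum: 330.612654 L; keep the coarser place, 10^0.
Result: 331 L.

331 L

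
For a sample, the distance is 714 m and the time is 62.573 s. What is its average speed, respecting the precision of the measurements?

average speed = 714 m ÷ 62.573 s = 11.4106723347… m/s.
714 has 3 significant figures; 62.573 has 5.
Division/multiplication keeps the fewest: 3 significant figures.
Rounded: 11.4 m/s.

11.4 m/s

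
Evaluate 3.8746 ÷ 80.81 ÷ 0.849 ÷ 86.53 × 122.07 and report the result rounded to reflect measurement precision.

0.0797

3.8746 ÷ 80.81 ÷ 0.849 ÷ 86.53 × 122.07 = 0.07967027532…
Multiplication/division keeps the fewest significant figures: 3.8746 → 5 s.f., 80.81 → 4 s.f., 0.849 → 3 s.f., 86.53 → 4 s.f., 122.07 → 5 s.f.; limit is 3.
Rounded to 3 significant figures: 0.0797.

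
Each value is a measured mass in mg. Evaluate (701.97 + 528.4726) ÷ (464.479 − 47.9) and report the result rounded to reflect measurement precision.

2.954

701.97 + 528.4726 = 1230.4426, limited to 2 d.p. → 6 s.f.; 464.479 − 47.9 = 416.579, limited to 1 d.p. → 4 s.f.
Carrying full precision, 1230.4426 ÷ 416.579 = 2.95368369505…; keep min(6, 4) = 4 s.f.
Rounded to 4 significant figures: 2.954.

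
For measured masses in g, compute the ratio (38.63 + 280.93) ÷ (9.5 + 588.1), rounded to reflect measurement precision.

38.63 + 280.93 = 319.56, limited to 2 d.p. → 5 s.f.; 9.5 + 588.1 = 597.6, limited to 1 d.p. → 4 s.f.
Carrying full precision, 319.56 ÷ 597.6 = 0.534738955823…; keep min(5, 4) = 4 s.f.
Rounded to 4 significant figures: 0.5347.

0.5347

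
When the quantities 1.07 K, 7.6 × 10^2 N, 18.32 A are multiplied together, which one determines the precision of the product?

1.07 K → 3 s.f.; 7.6 × 10^2 N → 2 s.f.; 18.32 A → 4 s.f.
The fewest is 2 significant figures, from 7.6 × 10^2 N.

7.6 × 10^2 N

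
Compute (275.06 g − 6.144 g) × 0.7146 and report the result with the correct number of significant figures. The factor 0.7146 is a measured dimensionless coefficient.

275.06 g − 6.144 g = 268.916 g; the difference is limited to 2 decimal places (5 s.f.).
Carrying full precision, 268.916 × 0.7146 = 192.1673736 g; 0.7146 has 4 s.f., so the result keeps min(5, 4) = 4 s.f.
Rounded to 4 significant figures: 192.2 g.

192.2 g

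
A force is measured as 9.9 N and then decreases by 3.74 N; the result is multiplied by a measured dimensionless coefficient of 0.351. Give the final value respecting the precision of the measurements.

2.2 N

9.9 N − 3.74 N = 6.16 N; the difference is limited to 1 decimal place (2 s.f.).
Carrying full precision, 6.16 × 0.351 = 2.16216 N; 0.351 has 3 s.f., so the result keeps min(2, 3) = 2 s.f.
Rounded to 2 significant figures: 2.2 N.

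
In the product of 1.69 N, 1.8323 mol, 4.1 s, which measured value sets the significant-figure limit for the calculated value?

1.69 N → 3 s.f.; 1.8323 mol → 5 s.f.; 4.1 s → 2 s.f.
The fewest is 2 significant figures, from 4.1 s.

4.1 s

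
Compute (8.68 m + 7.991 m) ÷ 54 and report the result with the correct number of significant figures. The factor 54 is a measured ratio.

0.31 m

8.68 m + 7.991 m = 16.671 m; the sum is limited to 2 decimal places (4 s.f.).
Carrying full precision, 16.671 ÷ 54 = 0.308722222222… m; 54 has 2 s.f., so the result keeps min(4, 2) = 2 s.f.
Rounded to 2 significant figures: 0.31 m.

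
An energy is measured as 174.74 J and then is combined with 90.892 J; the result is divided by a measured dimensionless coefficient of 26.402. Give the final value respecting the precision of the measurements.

10.061 J

174.74 J + 90.892 J = 265.632 J; the sum is limited to 2 decimal places (5 s.f.).
Carrying full precision, 265.632 ÷ 26.402 = 10.0610559806… J; 26.402 has 5 s.f., so the result keeps min(5, 5) = 5 s.f.
Rounded to 5 significant figures: 10.061 J.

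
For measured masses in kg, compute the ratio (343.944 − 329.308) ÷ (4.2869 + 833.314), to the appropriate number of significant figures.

343.944 − 329.308 = 14.636, limited to 3 d.p. → 5 s.f.; 4.2869 + 833.314 = 837.6009, limited to 3 d.p. → 6 s.f.
Carrying full precision, 14.636 ÷ 837.6009 = 0.017473715704…; keep min(5, 6) = 5 s.f.
Rounded to 5 significant figures: 0.017474.

0.017474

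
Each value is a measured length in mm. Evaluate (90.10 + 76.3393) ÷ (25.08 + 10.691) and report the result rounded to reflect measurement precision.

90.10 + 76.3393 = 166.4393, limited to 2 d.p. → 5 s.f.; 25.08 + 10.691 = 35.771, limited to 2 d.p. → 4 s.f.
Carrying full precision, 166.4393 ÷ 35.771 = 4.65291157642…; keep min(5, 4) = 4 s.f.
Rounded to 4 significant figures: 4.653.

4.653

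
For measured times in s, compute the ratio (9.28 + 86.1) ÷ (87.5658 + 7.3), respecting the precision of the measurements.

1.01

9.28 + 86.1 = 95.38, limited to 1 d.p. → 3 s.f.; 87.5658 + 7.3 = 94.8658, limited to 1 d.p. → 3 s.f.
Carrying full precision, 95.38 ÷ 94.8658 = 1.00542028845…; keep min(3, 3) = 3 s.f.
Rounded to 3 significant figures: 1.01.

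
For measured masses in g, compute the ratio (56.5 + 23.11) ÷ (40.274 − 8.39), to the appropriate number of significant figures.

2.50

56.5 + 23.11 = 79.61, limited to 1 d.p. → 3 s.f.; 40.274 − 8.39 = 31.884, limited to 2 d.p. → 4 s.f.
Carrying full precision, 79.61 ÷ 31.884 = 2.49686363066…; keep min(3, 4) = 3 s.f.
Rounded to 3 significant figures: 2.50.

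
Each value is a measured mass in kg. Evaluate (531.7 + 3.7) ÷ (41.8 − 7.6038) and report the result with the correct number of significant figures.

15.7

531.7 + 3.7 = 535.4, limited to 1 d.p. → 4 s.f.; 41.8 − 7.6038 = 34.1962, limited to 1 d.p. → 3 s.f.
Carrying full precision, 535.4 ÷ 34.1962 = 15.6567103947…; keep min(4, 3) = 3 s.f.
Rounded to 3 significant figures: 15.7.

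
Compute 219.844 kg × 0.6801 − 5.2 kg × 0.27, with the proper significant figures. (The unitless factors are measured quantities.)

219.844 × 0.6801 = 149.5159044 → 149.5 kg (4 s.f., last digit at the 10^-1 place).
5.2 × 0.27 = 1.404 → 1.4 kg (2 s.f., last digit at the 10^-1 place).
Difference: 148.1119044 kg; keep the coarser place, 10^-1.
Result: 1.481 × 10^2 kg.

1.481 × 10^2 kg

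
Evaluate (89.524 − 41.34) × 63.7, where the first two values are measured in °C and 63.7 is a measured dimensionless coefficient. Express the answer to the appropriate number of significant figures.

89.524 °C − 41.34 °C = 48.184 °C; the difference is limited to 2 decimal places (4 s.f.).
Carrying full precision, 48.184 × 63.7 = 3069.3208 °C; 63.7 has 3 s.f., so the result keeps min(4, 3) = 3 s.f.
Rounded to 3 significant figures: 3.07 × 10^3 °C.

3.07 × 10^3 °C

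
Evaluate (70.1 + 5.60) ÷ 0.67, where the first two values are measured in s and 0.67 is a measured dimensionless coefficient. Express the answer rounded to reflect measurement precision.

1.1 × 10² s

70.1 s + 5.60 s = 75.70 s; the sum is limited to 1 decimal place (3 s.f.).
Carrying full precision, 75.70 ÷ 0.67 = 112.985074627… s; 0.67 has 2 s.f., so the result keeps min(3, 2) = 2 s.f.
Rounded to 2 significant figures: 1.1 × 10² s.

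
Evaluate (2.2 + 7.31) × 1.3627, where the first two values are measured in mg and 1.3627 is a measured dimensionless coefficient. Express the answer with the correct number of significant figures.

2.2 mg + 7.31 mg = 9.51 mg; the sum is limited to 1 decimal place (2 s.f.).
Carrying full precision, 9.51 × 1.3627 = 12.959277 mg; 1.3627 has 5 s.f., so the result keeps min(2, 5) = 2 s.f.
Rounded to 2 significant figures: 13 mg.

13 mg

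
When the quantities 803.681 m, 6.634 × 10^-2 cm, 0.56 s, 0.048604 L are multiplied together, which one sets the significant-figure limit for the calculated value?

803.681 m → 6 s.f.; 6.634 × 10^-2 cm → 4 s.f.; 0.56 s → 2 s.f.; 0.048604 L → 5 s.f.
The fewest is 2 significant figures, from 0.56 s.

0.56 s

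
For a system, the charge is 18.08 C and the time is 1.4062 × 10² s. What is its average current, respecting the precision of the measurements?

average current = 18.08 C ÷ 1.4062 × 10² s = 0.12857346039… A.
18.08 has 4 significant figures; 1.4062 × 10² has 5.
Division/multiplication keeps the fewest: 4 significant figures.
Rounded: 0.1286 A.

0.1286 A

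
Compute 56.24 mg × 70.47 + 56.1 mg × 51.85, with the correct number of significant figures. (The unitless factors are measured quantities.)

56.24 × 70.47 = 3963.2328 → 3963 mg (4 s.f., last digit at the 10^0 place).
56.1 × 51.85 = 2908.785 → 2.91 × 10^3 mg (3 s.f., last digit at the 10^1 place).
Sum: 6872.0178 mg; keep the coarser place, 10^1.
Result: 6.87 × 10^3 mg.

6.87 × 10^3 mg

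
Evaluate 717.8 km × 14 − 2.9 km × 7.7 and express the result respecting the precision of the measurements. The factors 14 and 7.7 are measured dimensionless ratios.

1.0 × 10⁴ km

717.8 × 14 = 10049.2 → 1.0 × 10⁴ km (2 s.f., last digit at the 10^3 place).
2.9 × 7.7 = 22.33 → 22 km (2 s.f., last digit at the 10^0 place).
Difference: 10026.87 km; keep the coarser place, 10^3.
Result: 1.0 × 10⁴ km.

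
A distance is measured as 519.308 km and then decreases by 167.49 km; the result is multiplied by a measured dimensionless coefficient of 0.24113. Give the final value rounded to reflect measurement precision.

84.834 km

519.308 km − 167.49 km = 351.818 km; the difference is limited to 2 decimal places (5 s.f.).
Carrying full precision, 351.818 × 0.24113 = 84.83387434 km; 0.24113 has 5 s.f., so the result keeps min(5, 5) = 5 s.f.
Rounded to 5 significant figures: 84.834 km.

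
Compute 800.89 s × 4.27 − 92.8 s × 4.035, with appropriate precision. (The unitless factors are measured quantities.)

3.05 × 10³ s

800.89 × 4.27 = 3419.8003 → 3.42 × 10³ s (3 s.f., last digit at the 10^1 place).
92.8 × 4.035 = 374.448 → 374 s (3 s.f., last digit at the 10^0 place).
Difference: 3045.3523 s; keep the coarser place, 10^1.
Result: 3.05 × 10³ s.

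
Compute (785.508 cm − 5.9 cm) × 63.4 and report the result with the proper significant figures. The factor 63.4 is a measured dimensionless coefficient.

785.508 cm − 5.9 cm = 779.608 cm; the difference is limited to 1 decimal place (4 s.f.).
Carrying full precision, 779.608 × 63.4 = 49427.1472 cm; 63.4 has 3 s.f., so the result keeps min(4, 3) = 3 s.f.
Rounded to 3 significant figures: 4.94 × 10⁴ cm.

4.94 × 10⁴ cm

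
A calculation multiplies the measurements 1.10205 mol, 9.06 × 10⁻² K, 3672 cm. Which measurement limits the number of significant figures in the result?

1.10205 mol → 6 s.f.; 9.06 × 10⁻² K → 3 s.f.; 3672 cm → 4 s.f.
The fewest is 3 significant figures, from 9.06 × 10⁻² K.

9.06 × 10⁻² K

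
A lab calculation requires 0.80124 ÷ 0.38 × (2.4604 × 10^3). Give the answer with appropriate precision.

5.2 × 10^3

0.80124 ÷ 0.38 × (2.4604 × 10^3) = 5187.81814737…
Multiplication/division keeps the fewest significant figures: 0.80124 → 5 s.f., 0.38 → 2 s.f., 2.4604 × 10^3 → 5 s.f.; limit is 2.
Rounded to 2 significant figures: 5.2 × 10^3.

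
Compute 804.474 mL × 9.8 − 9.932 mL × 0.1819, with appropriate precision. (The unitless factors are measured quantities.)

7.9 × 10^3 mL

804.474 × 9.8 = 7883.8452 → 7.9 × 10^3 mL (2 s.f., last digit at the 10^2 place).
9.932 × 0.1819 = 1.8066308 → 1.807 mL (4 s.f., last digit at the 10^-3 place).
Difference: 7882.0385692 mL; keep the coarser place, 10^2.
Result: 7.9 × 10^3 mL.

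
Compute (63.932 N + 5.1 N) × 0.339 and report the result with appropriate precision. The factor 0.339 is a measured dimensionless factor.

23.4 N

63.932 N + 5.1 N = 69.032 N; the sum is limited to 1 decimal place (3 s.f.).
Carrying full precision, 69.032 × 0.339 = 23.401848 N; 0.339 has 3 s.f., so the result keeps min(3, 3) = 3 s.f.
Rounded to 3 significant figures: 23.4 N.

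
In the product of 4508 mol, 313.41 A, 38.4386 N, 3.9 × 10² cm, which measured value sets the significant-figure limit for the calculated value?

3.9 × 10² cm

4508 mol → 4 s.f.; 313.41 A → 5 s.f.; 38.4386 N → 6 s.f.; 3.9 × 10² cm → 2 s.f.
The fewest is 2 significant figures, from 3.9 × 10² cm.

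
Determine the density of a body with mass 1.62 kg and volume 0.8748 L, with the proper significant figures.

density = 1.62 kg ÷ 0.8748 L = 1.85185185185… kg/L.
1.62 has 3 significant figures; 0.8748 has 4.
Division/multiplication keeps the fewest: 3 significant figures.
Rounded: 1.85 kg/L.

1.85 kg/L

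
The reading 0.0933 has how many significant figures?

3

0.0933: leading zeros are not significant.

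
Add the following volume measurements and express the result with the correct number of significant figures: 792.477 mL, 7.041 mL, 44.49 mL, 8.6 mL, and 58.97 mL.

911.6 mL

792.477 mL + 7.041 mL + 44.49 mL + 8.6 mL + 58.97 mL = 911.578 mL.
Addition/subtraction keeps the fewest decimal places: 792.477 → 3 decimal places, 7.041 → 3 decimal places, 44.49 → 2 decimal places, 8.6 → 1 decimal place, 58.97 → 2 decimal places; limit is 1.
Rounded to 1 decimal place: 911.6 mL.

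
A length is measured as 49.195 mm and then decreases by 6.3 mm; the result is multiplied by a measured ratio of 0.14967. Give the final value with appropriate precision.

49.195 mm − 6.3 mm = 42.895 mm; the difference is limited to 1 decimal place (3 s.f.).
Carrying full precision, 42.895 × 0.14967 = 6.42009465 mm; 0.14967 has 5 s.f., so the result keeps min(3, 5) = 3 s.f.
Rounded to 3 significant figures: 6.42 mm.

6.42 mm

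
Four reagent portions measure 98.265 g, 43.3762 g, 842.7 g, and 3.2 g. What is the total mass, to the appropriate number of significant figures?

9.875 × 10² g

98.265 g + 43.3762 g + 842.7 g + 3.2 g = 987.5412 g.
Addition/subtraction keeps the fewest decimal places: 98.265 → 3 decimal places, 43.3762 → 4 decimal places, 842.7 → 1 decimal place, 3.2 → 1 decimal place; limit is 1.
Rounded to 1 decimal place: 9.875 × 10² g.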